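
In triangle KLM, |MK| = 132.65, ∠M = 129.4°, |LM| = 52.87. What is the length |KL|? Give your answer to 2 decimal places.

By the law of cosines, |KL|² = |LM|² + |MK|² − 2·|LM|·|MK|·cos M = 29294, so |KL| ≈ 171.16.

171.16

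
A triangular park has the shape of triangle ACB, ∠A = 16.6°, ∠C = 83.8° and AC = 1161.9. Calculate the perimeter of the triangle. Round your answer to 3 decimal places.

2673.783

The third angle is ∠B = 180° − ∠A − ∠C = 79.60°.
Law of sines: CB = AC·sin A/sin B ≈ 337.49.
Law of sines: BA = AC·sin C/sin B ≈ 1174.4.
Semiperimeter s = (337.49+1174.4+1161.9)/2 = 1336.9.
Perimeter = 337.49 + 1174.4 + 1161.9 = 2673.8.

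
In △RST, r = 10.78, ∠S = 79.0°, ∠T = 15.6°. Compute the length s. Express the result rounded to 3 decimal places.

10.616

The third angle is ∠R = 180° − ∠S − ∠T = 85.40°.
Law of sines: s = r·sin S/sin R ≈ 10.616.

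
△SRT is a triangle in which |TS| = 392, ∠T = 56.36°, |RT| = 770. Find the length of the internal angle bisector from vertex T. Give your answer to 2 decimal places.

By the law of cosines, |SR|² = |RT|² + |TS|² − 2·|RT|·|TS|·cos T = 4.1214e+05, so |SR| ≈ 641.98.
The bisector from T has length 2·|RT|·|TS|·cos(∠T/2)/(|RT|+|TS|) ≈ 457.94.

t_T ≈ 457.94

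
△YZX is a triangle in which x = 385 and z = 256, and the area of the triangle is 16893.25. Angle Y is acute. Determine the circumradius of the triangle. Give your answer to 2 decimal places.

R ≈ 246.60

From area = ½·z·x·sin Y, we get sin Y = 2·area/(z·x) ≈ 0.34280.
Taking the acute solution, ∠Y ≈ 20.05°.
Law of cosines then gives y ≈ 169.07.
Circumradius = y/(2 sin Y) ≈ 246.6.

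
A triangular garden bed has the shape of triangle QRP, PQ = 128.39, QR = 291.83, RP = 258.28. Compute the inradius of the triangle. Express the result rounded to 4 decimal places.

r ≈ 48.8517

Semiperimeter s = (258.28 + 128.39 + 291.83)/2 = 339.25.
Heron's formula: area = √(339.25·80.97·210.86·47.42) ≈ 16573.
Inradius = area/s = 16573/339.25 ≈ 48.852.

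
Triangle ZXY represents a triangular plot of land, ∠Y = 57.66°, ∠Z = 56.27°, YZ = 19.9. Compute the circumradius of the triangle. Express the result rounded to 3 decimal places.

The third angle is ∠X = 180° − ∠Y − ∠Z = 66.07°.
Law of sines: XY = YZ·sin Z/sin X ≈ 18.107.
Law of sines: ZX = YZ·sin Y/sin X ≈ 18.394.
Circumradius = YZ/(2 sin X) ≈ 10.886.

R ≈ 10.886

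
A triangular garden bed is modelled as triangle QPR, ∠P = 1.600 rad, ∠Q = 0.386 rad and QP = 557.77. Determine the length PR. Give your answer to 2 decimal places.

229.49

The third angle is ∠R = π − ∠Q − ∠P = 1.156 rad.
Law of sines: PR = QP·sin Q/sin R ≈ 229.49.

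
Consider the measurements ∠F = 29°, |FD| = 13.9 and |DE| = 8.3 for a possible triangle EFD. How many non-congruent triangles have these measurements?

2

|FD|·sin F = 13.9·sin(29°) ≈ 6.739.
Since |FD| sin F < |DE| < |FD| (6.739 < 8.3 < 13.9), two triangles exist.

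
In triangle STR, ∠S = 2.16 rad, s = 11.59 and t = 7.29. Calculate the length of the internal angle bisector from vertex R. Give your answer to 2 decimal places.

t_R ≈ 8.74

Law of sines: sin T = t·sin S/s ≈ 0.52293.
Since s ≥ t, only the acute value applies: ∠T ≈ 0.550 rad.
Then ∠R = π − ∠S − ∠T ≈ 0.431 rad.
Law of sines gives r = s·sin R/sin S ≈ 5.828.
The bisector from R has length 2·s·t·cos(∠R/2)/(s+t) ≈ 8.743.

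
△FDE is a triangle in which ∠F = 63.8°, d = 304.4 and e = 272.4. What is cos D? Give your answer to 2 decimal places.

By the law of cosines, f² = d² + e² − 2·d·e·cos F = 93643, so f ≈ 306.01.
Law of cosines again: cos D = (e² + f² − d²)/(2·e·f) ≈ 0.45098, so ∠D ≈ 63.19°.

cos D ≈ 0.45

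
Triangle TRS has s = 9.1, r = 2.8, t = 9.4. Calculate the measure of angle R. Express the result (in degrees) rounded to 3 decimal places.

By the law of cosines, cos R = (s² + t² − r²) / (2·s·t) ≈ 0.95470, so ∠R ≈ 17.31°.

∠R ≈ 17.312°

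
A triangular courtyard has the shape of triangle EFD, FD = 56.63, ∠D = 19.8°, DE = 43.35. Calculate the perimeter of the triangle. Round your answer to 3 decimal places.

By the law of cosines, EF² = FD² + DE² − 2·FD·DE·cos D = 466.62, so EF ≈ 21.601.
Semiperimeter s = (56.63+43.35+21.601)/2 = 60.791.
Perimeter = 56.63 + 43.35 + 21.601 = 121.58.

perimeter ≈ 121.581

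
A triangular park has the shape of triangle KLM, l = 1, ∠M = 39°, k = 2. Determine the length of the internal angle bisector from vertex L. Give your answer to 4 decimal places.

By the law of cosines, m² = k² + l² − 2·k·l·cos M = 1.8914, so m ≈ 1.3753.
Law of cosines again: cos L = (m² + k² − l²)/(2·m·k) ≈ 0.88916, so ∠L ≈ 27.23°.
The bisector from L has length 2·m·k·cos(∠L/2)/(m+k) ≈ 1.584.

t_L ≈ 1.5840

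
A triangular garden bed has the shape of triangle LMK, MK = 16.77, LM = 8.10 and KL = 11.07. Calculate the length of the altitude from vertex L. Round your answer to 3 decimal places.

h_L ≈ 4.570

Semiperimeter s = (16.77 + 11.07 + 8.1)/2 = 17.97.
Heron's formula: area = √(17.97·1.2·6.9·9.87) ≈ 38.322.
The altitude from L has length 2·area/MK ≈ 4.5703.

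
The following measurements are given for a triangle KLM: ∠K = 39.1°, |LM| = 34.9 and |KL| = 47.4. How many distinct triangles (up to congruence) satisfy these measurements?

2

|KL|·sin K = 47.4·sin(39.1°) ≈ 29.89.
Since |KL| sin K < |LM| < |KL| (29.89 < 34.9 < 47.4), two triangles exist.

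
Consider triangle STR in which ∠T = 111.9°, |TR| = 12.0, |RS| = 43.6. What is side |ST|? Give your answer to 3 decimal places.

Law of sines: sin S = |TR|·sin T/|RS| ≈ 0.25537.
Since |RS| ≥ |TR|, only the acute value applies: ∠S ≈ 14.80°.
Then ∠R = 180° − ∠T − ∠S ≈ 53.30°.
Law of sines gives |ST| = |RS|·sin R/sin T ≈ 37.679.

37.679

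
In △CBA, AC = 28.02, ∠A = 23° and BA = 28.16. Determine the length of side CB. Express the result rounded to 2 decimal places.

11.20

By the law of cosines, CB² = BA² + AC² − 2·BA·AC·cos A = 125.47, so CB ≈ 11.201.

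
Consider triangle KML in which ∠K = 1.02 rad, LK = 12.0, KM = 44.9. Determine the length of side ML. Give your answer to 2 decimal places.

39.95

By the law of cosines, ML² = LK² + KM² − 2·LK·KM·cos K = 1596, so ML ≈ 39.95.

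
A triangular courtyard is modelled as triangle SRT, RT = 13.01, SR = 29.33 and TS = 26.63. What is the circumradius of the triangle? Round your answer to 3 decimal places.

14.670

By the law of cosines, cos S = (TS² + SR² − RT²) / (2·TS·SR) ≈ 0.89631, so ∠S ≈ 26.32°.
Circumradius = RT/(2 sin S) ≈ 14.67.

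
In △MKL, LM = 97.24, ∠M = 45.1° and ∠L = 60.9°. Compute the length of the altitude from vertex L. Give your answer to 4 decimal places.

The third angle is ∠K = 180° − ∠L − ∠M = 74.00°.
Law of sines: KL = LM·sin M/sin K ≈ 71.655.
Law of sines: MK = LM·sin L/sin K ≈ 88.39.
Area = ½·LM·KL·sin L ≈ 3044.1.
The altitude from L has length 2·area/MK ≈ 68.879.

68.8790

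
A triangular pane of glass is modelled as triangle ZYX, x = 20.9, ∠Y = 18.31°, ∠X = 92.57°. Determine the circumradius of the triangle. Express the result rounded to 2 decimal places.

The third angle is ∠Z = 180° − ∠Y − ∠X = 69.12°.
Law of sines: z = x·sin Z/sin X ≈ 19.547.
Law of sines: y = x·sin Y/sin X ≈ 6.5725.
Circumradius = x/(2 sin X) ≈ 10.461.

10.46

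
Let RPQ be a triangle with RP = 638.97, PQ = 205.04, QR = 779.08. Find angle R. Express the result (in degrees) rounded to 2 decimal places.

∠R ≈ 12.18°

By the law of cosines, cos R = (QR² + RP² − PQ²) / (2·QR·RP) ≈ 0.97749, so ∠R ≈ 12.18°.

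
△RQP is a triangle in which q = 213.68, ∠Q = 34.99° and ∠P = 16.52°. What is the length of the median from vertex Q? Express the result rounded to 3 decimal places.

The third angle is ∠R = 180° − ∠Q − ∠P = 128.49°.
Law of sines: r = q·sin R/sin Q ≈ 291.67.
Law of sines: p = q·sin P/sin Q ≈ 105.96.
Median from Q: ½√(2·p² + 2·r² − q²) ≈ 191.66.

191.659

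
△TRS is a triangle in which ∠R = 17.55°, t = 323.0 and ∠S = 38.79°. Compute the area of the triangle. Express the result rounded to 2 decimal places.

11838.98

The third angle is ∠T = 180° − ∠R − ∠S = 123.66°.
Law of sines: r = t·sin R/sin T ≈ 117.02.
Law of sines: s = t·sin S/sin T ≈ 243.11.
Area = ½·t·r·sin S ≈ 11839.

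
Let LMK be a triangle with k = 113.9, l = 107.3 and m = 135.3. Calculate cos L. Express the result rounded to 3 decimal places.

cos L ≈ 0.641

By the law of cosines, cos L = (m² + k² − l²) / (2·m·k) ≈ 0.64131, so ∠L ≈ 50.11°.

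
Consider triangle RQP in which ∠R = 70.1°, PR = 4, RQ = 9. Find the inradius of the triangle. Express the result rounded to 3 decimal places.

By the law of cosines, QP² = PR² + RQ² − 2·PR·RQ·cos R = 72.493, so QP ≈ 8.5143.
Area = ½·PR·RQ·sin R ≈ 16.925.
Semiperimeter s = (8.5143+4+9)/2 = 10.757.
Inradius = area/s = 16.925/10.757 ≈ 1.5734.

1.573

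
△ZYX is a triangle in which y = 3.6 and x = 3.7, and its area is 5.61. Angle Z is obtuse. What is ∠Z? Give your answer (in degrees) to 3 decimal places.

From area = ½·y·x·sin Z, we get sin Z = 2·area/(y·x) ≈ 0.84234.
Taking the obtuse solution, ∠Z ≈ 122.61°.

∠Z ≈ 122.612°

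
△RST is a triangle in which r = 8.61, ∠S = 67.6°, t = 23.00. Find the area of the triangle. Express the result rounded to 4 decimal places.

91.5439

Area = ½·t·r·sin S ≈ 91.544.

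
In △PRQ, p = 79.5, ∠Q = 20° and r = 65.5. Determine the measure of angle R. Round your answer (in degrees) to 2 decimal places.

∠R ≈ 51.30°

By the law of cosines, q² = p² + r² − 2·p·r·cos Q = 824.07, so q ≈ 28.707.
Law of cosines again: cos R = (q² + p² − r²)/(2·q·p) ≈ 0.62530, so ∠R ≈ 51.30°.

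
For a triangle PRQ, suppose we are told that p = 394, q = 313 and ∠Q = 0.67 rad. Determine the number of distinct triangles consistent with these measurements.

p·sin Q = 394·sin(0.67 rad) ≈ 244.7.
Since p sin Q < q < p (244.7 < 313 < 394), two triangles exist.

2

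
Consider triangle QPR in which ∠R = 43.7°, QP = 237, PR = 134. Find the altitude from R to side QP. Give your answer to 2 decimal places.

h_R ≈ 123.07

Law of sines: sin Q = PR·sin R/QP ≈ 0.39063.
Since QP ≥ PR, only the acute value applies: ∠Q ≈ 22.99°.
Then ∠P = 180° − ∠R − ∠Q ≈ 113.31°.
Law of sines gives RQ = QP·sin P/sin R ≈ 315.05.
Area = ½·QP·PR·sin P ≈ 14583.
The altitude from R has length 2·area/QP ≈ 123.07.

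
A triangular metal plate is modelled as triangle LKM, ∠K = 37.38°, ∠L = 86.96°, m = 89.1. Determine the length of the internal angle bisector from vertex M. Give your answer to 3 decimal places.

The third angle is ∠M = 180° − ∠L − ∠K = 55.66°.
Law of sines: l = m·sin L/sin M ≈ 107.76.
Law of sines: k = m·sin K/sin M ≈ 65.511.
The bisector from M has length 2·l·k·cos(∠M/2)/(l+k) ≈ 72.059.

72.059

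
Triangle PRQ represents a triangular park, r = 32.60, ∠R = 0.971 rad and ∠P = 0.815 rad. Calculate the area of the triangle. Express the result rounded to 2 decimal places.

The third angle is ∠Q = π − ∠P − ∠R = 1.356 rad.
Law of sines: p = r·sin P/sin R ≈ 28.74.
Law of sines: q = r·sin Q/sin R ≈ 38.583.
Area = ½·r·p·sin Q ≈ 457.66.

area ≈ 457.66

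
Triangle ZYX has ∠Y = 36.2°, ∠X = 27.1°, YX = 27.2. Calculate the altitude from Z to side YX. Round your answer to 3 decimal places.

h_Z ≈ 8.192

The third angle is ∠Z = 180° − ∠Y − ∠X = 116.70°.
Law of sines: XZ = YX·sin Y/sin Z ≈ 17.982.
Law of sines: ZY = YX·sin X/sin Z ≈ 13.87.
Area = ½·YX·XZ·sin X ≈ 111.4.
The altitude from Z has length 2·area/YX ≈ 8.1915.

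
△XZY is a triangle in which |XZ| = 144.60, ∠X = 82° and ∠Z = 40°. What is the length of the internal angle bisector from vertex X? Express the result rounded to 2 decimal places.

The third angle is ∠Y = 180° − ∠X − ∠Z = 58.00°.
Law of sines: |ZY| = |XZ|·sin X/sin Y ≈ 168.85.
Law of sines: |YX| = |XZ|·sin Z/sin Y ≈ 109.6.
The bisector from X has length 2·|YX|·|XZ|·cos(∠X/2)/(|YX|+|XZ|) ≈ 94.106.

t_X ≈ 94.11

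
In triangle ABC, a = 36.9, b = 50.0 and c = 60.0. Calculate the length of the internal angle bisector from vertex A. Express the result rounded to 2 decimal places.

By the law of cosines, cos A = (b² + c² − a²) / (2·b·c) ≈ 0.78973, so ∠A ≈ 0.660 rad.
The bisector from A has length 2·b·c·cos(∠A/2)/(b+c) ≈ 51.599.

51.60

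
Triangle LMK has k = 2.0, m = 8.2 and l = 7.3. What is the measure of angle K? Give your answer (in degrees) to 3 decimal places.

By the law of cosines, cos K = (l² + m² − k²) / (2·l·m) ≈ 0.97335, so ∠K ≈ 13.26°.

13.256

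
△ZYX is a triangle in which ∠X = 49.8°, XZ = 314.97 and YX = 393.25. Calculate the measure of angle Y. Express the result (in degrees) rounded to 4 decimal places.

By the law of cosines, ZY² = YX² + XZ² − 2·YX·XZ·cos X = 93956, so ZY ≈ 306.52.
Law of cosines again: cos Y = (ZY² + YX² − XZ²)/(2·ZY·YX) ≈ 0.61969, so ∠Y ≈ 51.71°.

51.7063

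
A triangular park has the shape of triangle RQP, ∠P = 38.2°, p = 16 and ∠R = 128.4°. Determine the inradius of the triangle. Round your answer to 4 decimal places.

The third angle is ∠Q = 180° − ∠P − ∠R = 13.40°.
Law of sines: r = p·sin R/sin P ≈ 20.276.
Law of sines: q = p·sin Q/sin P ≈ 5.996.
Area = ½·p·r·sin Q ≈ 37.592.
Semiperimeter s = (20.276+5.996+16)/2 = 21.136.
Inradius = area/s = 37.592/21.136 ≈ 1.7786.

1.7786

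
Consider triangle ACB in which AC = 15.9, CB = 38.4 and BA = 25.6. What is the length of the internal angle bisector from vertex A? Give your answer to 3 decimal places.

By the law of cosines, cos A = (BA² + AC² − CB²) / (2·BA·AC) ≈ -0.69574, so ∠A ≈ 134.09°.
The bisector from A has length 2·BA·AC·cos(∠A/2)/(BA+AC) ≈ 7.6511.

t_A ≈ 7.651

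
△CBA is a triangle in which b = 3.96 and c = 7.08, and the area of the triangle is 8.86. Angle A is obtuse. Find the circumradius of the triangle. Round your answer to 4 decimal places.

From area = ½·c·b·sin A, we get sin A = 2·area/(c·b) ≈ 0.63203.
Taking the obtuse solution, ∠A ≈ 140.80°.
Law of cosines then gives a ≈ 10.453.
Circumradius = a/(2 sin A) ≈ 8.2693.

8.2693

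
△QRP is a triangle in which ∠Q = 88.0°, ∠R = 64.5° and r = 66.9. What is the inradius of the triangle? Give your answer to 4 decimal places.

13.0608

The third angle is ∠P = 180° − ∠Q − ∠R = 27.50°.
Law of sines: q = r·sin Q/sin R ≈ 74.075.
Law of sines: p = r·sin P/sin R ≈ 34.225.
Area = ½·r·q·sin P ≈ 1144.1.
Semiperimeter s = (74.075+66.9+34.225)/2 = 87.6.
Inradius = area/s = 1144.1/87.6 ≈ 13.061.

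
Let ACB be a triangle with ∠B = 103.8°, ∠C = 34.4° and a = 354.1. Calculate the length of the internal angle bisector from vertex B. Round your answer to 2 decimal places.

200.47

The third angle is ∠A = 180° − ∠C − ∠B = 41.80°.
Law of sines: c = a·sin C/sin A ≈ 300.14.
Law of sines: b = a·sin B/sin A ≈ 515.92.
The bisector from B has length 2·a·c·cos(∠B/2)/(a+c) ≈ 200.47.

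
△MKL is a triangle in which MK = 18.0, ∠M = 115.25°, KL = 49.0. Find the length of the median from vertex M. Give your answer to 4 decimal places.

Law of sines: sin L = MK·sin M/KL ≈ 0.33225.
Since KL ≥ MK, only the acute value applies: ∠L ≈ 19.41°.
Then ∠K = 180° − ∠M − ∠L ≈ 45.34°.
Law of sines gives LM = KL·sin K/sin M ≈ 38.538.
Median from M: ½√(2·LM² + 2·MK² − KL²) ≈ 17.445.

m_M ≈ 17.4455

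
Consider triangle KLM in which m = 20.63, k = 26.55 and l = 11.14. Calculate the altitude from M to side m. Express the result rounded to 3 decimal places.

10.486

Semiperimeter s = (26.55 + 11.14 + 20.63)/2 = 29.16.
Heron's formula: area = √(29.16·2.61·18.02·8.53) ≈ 108.16.
The altitude from M has length 2·area/m ≈ 10.486.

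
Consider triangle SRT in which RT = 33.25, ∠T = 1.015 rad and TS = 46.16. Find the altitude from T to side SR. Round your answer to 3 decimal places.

h_T ≈ 32.426

By the law of cosines, SR² = RT² + TS² − 2·RT·TS·cos T = 1616.7, so SR ≈ 40.208.
Area = ½·RT·TS·sin T ≈ 651.9.
The altitude from T has length 2·area/SR ≈ 32.426.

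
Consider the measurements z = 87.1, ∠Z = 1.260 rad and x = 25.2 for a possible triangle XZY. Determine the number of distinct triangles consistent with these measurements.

1

x·sin Z = 25.2·sin(1.260 rad) ≈ 23.99.
Since z ≥ x, exactly one triangle exists.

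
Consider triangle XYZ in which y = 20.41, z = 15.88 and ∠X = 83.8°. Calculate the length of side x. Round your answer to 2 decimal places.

By the law of cosines, x² = y² + z² − 2·y·z·cos X = 598.73, so x ≈ 24.469.

24.47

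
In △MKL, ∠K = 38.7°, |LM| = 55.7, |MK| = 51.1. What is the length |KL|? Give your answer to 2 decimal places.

Law of sines: sin L = |MK|·sin K/|LM| ≈ 0.57361.
Since |LM| ≥ |MK|, only the acute value applies: ∠L ≈ 35.00°.
Then ∠M = 180° − ∠K − ∠L ≈ 106.30°.
Law of sines gives |KL| = |LM|·sin M/sin K ≈ 85.506.

85.51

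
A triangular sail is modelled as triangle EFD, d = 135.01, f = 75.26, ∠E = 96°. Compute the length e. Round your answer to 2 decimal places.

By the law of cosines, e² = f² + d² − 2·f·d·cos E = 26016, so e ≈ 161.29.

161.29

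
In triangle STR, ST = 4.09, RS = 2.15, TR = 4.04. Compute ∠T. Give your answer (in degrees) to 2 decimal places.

By the law of cosines, cos T = (ST² + TR² − RS²) / (2·ST·TR) ≈ 0.86020, so ∠T ≈ 30.66°.

30.66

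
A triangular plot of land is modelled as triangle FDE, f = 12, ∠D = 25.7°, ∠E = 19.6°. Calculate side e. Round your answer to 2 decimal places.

The third angle is ∠F = 180° − ∠D − ∠E = 134.70°.
Law of sines: e = f·sin E/sin F ≈ 5.6632.

5.66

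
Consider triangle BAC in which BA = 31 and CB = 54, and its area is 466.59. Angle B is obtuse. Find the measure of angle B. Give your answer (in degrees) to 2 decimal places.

From area = ½·CB·BA·sin B, we get sin B = 2·area/(CB·BA) ≈ 0.55746.
Taking the obtuse solution, ∠B ≈ 146.12°.

∠B ≈ 146.12°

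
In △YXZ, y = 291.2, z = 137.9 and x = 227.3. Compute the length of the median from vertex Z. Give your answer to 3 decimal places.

Median from Z: ½√(2·y² + 2·x² − z²) ≈ 251.95.

m_Z ≈ 251.947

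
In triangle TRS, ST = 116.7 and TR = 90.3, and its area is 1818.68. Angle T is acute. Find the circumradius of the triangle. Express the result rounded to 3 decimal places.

From area = ½·ST·TR·sin T, we get sin T = 2·area/(ST·TR) ≈ 0.34517.
Taking the acute solution, ∠T ≈ 20.19°.
Law of cosines then gives RS ≈ 44.635.
Circumradius = RS/(2 sin T) ≈ 64.657.

64.657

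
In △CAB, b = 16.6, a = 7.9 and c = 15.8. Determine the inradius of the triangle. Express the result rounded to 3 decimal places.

3.064

Semiperimeter s = (15.8 + 7.9 + 16.6)/2 = 20.15.
Heron's formula: area = √(20.15·4.35·12.25·3.55) ≈ 61.74.
Inradius = area/s = 61.74/20.15 ≈ 3.064.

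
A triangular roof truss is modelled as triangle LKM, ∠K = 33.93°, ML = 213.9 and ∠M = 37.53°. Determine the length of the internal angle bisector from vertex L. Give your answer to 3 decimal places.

The third angle is ∠L = 180° − ∠K − ∠M = 108.54°.
Law of sines: KM = ML·sin L/sin K ≈ 363.32.
Law of sines: LK = ML·sin M/sin K ≈ 233.44.
The bisector from L has length 2·ML·LK·cos(∠L/2)/(ML+LK) ≈ 130.37.

t_L ≈ 130.367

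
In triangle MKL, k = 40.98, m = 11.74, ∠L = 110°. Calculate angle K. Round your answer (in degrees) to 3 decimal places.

By the law of cosines, l² = m² + k² − 2·m·k·cos L = 2146.3, so l ≈ 46.328.
Law of cosines again: cos K = (l² + m² − k²)/(2·l·m) ≈ 0.55595, so ∠K ≈ 56.22°.

56.224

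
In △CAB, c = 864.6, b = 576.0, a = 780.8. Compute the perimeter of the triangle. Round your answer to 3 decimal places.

Perimeter = 864.6 + 780.8 + 576 = 2221.4.

2221.400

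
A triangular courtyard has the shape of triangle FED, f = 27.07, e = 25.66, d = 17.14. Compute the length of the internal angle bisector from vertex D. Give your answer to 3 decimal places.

24.924

By the law of cosines, cos D = (f² + e² − d²) / (2·f·e) ≈ 0.78996, so ∠D ≈ 37.82°.
The bisector from D has length 2·f·e·cos(∠D/2)/(f+e) ≈ 24.924.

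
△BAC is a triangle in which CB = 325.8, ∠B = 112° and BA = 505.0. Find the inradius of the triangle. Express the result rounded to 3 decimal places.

r ≈ 99.913

By the law of cosines, AC² = CB² + BA² − 2·CB·BA·cos B = 4.8444e+05, so AC ≈ 696.02.
Area = ½·CB·BA·sin B ≈ 76274.
Semiperimeter s = (696.02+325.8+505)/2 = 763.41.
Inradius = area/s = 76274/763.41 ≈ 99.913.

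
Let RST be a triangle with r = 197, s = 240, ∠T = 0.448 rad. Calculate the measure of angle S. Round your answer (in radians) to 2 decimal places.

By the law of cosines, t² = r² + s² − 2·r·s·cos T = 11181, so t ≈ 105.74.
Law of cosines again: cos S = (t² + r² − s²)/(2·t·r) ≈ -0.18267, so ∠S ≈ 1.755 rad.

1.75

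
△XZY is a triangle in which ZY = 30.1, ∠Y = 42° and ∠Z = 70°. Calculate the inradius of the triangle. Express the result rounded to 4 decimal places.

The third angle is ∠X = 180° − ∠Z − ∠Y = 68.00°.
Law of sines: YX = ZY·sin Z/sin X ≈ 30.506.
Law of sines: XZ = ZY·sin Y/sin X ≈ 21.723.
Area = ½·ZY·YX·sin Y ≈ 307.21.
Semiperimeter s = (30.1+30.506+21.723)/2 = 41.164.
Inradius = area/s = 307.21/41.164 ≈ 7.463.

7.4630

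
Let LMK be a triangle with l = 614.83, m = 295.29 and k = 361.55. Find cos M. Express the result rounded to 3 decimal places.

cos M ≈ 0.948

By the law of cosines, cos M = (k² + l² − m²) / (2·k·l) ≈ 0.94816, so ∠M ≈ 18.53°.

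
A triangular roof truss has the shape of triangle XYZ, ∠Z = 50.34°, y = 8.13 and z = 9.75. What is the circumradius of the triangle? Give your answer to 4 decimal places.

6.3324

Law of sines: sin Y = y·sin Z/z ≈ 0.64193.
Since z ≥ y, only the acute value applies: ∠Y ≈ 39.94°.
Then ∠X = 180° − ∠Z − ∠Y ≈ 89.72°.
Law of sines gives x = z·sin X/sin Z ≈ 12.665.
Circumradius = z/(2 sin Z) ≈ 6.3324.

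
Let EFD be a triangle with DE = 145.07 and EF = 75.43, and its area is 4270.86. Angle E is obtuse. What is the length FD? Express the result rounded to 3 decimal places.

From area = ½·DE·EF·sin E, we get sin E = 2·area/(DE·EF) ≈ 0.78059.
Taking the obtuse solution, ∠E ≈ 128.69°.
Law of cosines then gives FD ≈ 201.03.

201.033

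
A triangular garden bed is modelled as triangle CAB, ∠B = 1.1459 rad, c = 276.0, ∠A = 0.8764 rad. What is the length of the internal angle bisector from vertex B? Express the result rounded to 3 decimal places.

The third angle is ∠C = π − ∠A − ∠B = 1.1193 rad.
Law of sines: a = c·sin A/sin C ≈ 235.71.
Law of sines: b = c·sin B/sin C ≈ 279.46.
The bisector from B has length 2·c·a·cos(∠B/2)/(c+a) ≈ 213.66.

213.663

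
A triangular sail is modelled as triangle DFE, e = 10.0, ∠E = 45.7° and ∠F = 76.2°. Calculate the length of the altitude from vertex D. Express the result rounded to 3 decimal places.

The third angle is ∠D = 180° − ∠F − ∠E = 58.10°.
Law of sines: d = e·sin D/sin E ≈ 11.862.
Law of sines: f = e·sin F/sin E ≈ 13.569.
Area = ½·e·d·sin F ≈ 57.599.
The altitude from D has length 2·area/d ≈ 9.7113.

h_D ≈ 9.711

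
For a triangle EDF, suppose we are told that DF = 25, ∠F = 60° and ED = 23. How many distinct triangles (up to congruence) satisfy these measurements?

DF·sin F = 25·sin(60°) ≈ 21.65.
Since DF sin F < ED < DF (21.65 < 23 < 25), two triangles exist.

2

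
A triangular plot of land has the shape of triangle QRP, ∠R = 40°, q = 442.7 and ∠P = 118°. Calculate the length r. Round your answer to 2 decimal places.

The third angle is ∠Q = 180° − ∠R − ∠P = 22.00°.
Law of sines: r = q·sin R/sin Q ≈ 759.63.

759.63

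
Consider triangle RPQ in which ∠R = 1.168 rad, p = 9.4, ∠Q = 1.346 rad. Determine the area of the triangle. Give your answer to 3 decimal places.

area ≈ 67.476

The third angle is ∠P = π − ∠Q − ∠R = 0.628 rad.
Law of sines: r = p·sin R/sin P ≈ 14.727.
Law of sines: q = p·sin Q/sin P ≈ 15.605.
Area = ½·p·r·sin Q ≈ 67.476.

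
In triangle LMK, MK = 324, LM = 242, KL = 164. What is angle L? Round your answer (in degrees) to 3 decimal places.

104.233

By the law of cosines, cos L = (KL² + LM² − MK²) / (2·KL·LM) ≈ -0.24587, so ∠L ≈ 104.23°.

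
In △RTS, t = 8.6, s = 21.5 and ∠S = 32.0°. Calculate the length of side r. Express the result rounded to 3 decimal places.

28.305

Law of sines: sin T = t·sin S/s ≈ 0.21197.
Since s ≥ t, only the acute value applies: ∠T ≈ 12.24°.
Then ∠R = 180° − ∠S − ∠T ≈ 135.76°.
Law of sines gives r = s·sin R/sin S ≈ 28.305.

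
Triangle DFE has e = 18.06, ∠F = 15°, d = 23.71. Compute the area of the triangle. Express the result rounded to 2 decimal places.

Area = ½·e·d·sin F ≈ 55.413.

area ≈ 55.41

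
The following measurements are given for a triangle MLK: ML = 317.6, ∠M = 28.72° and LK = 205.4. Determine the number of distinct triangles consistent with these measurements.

2

ML·sin M = 317.6·sin(28.72°) ≈ 152.6.
Since ML sin M < LK < ML (152.6 < 205.4 < 317.6), two triangles exist.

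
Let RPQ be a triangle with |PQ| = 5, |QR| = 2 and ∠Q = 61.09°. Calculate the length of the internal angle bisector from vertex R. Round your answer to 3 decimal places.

t_R ≈ 1.850

By the law of cosines, |RP|² = |PQ|² + |QR|² − 2·|PQ|·|QR|·cos Q = 19.331, so |RP| ≈ 4.3967.
Law of cosines again: cos R = (|QR|² + |RP|² − |PQ|²)/(2·|QR|·|RP|) ≈ -0.09488, so ∠R ≈ 95.44°.
The bisector from R has length 2·|QR|·|RP|·cos(∠R/2)/(|QR|+|RP|) ≈ 1.8496.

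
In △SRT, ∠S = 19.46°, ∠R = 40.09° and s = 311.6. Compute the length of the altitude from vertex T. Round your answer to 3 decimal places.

h_T ≈ 200.667

The third angle is ∠T = 180° − ∠S − ∠R = 120.45°.
Law of sines: r = s·sin R/sin S ≈ 602.34.
Law of sines: t = s·sin T/sin S ≈ 806.31.
Area = ½·s·r·sin T ≈ 80900.
The altitude from T has length 2·area/t ≈ 200.67.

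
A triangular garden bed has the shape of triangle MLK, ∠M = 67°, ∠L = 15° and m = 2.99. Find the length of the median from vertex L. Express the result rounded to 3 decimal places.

3.077

The third angle is ∠K = 180° − ∠M − ∠L = 98.00°.
Law of sines: l = m·sin L/sin M ≈ 0.8407.
Law of sines: k = m·sin K/sin M ≈ 3.2166.
Median from L: ½√(2·k² + 2·m² − l²) ≈ 3.0768.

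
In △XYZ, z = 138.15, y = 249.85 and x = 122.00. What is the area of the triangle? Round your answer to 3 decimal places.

area ≈ 4517.664

Semiperimeter s = (122 + 249.85 + 138.15)/2 = 255.
Heron's formula: area = √(255·133·5.15·116.85) ≈ 4517.7.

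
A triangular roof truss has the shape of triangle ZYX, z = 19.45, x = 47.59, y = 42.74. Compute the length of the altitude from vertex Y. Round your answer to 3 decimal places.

h_Y ≈ 19.437

Semiperimeter s = (19.45 + 42.74 + 47.59)/2 = 54.89.
Heron's formula: area = √(54.89·35.44·12.15·7.3) ≈ 415.38.
The altitude from Y has length 2·area/y ≈ 19.437.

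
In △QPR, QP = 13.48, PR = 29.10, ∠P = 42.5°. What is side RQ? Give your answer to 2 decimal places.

21.22

By the law of cosines, RQ² = QP² + PR² − 2·QP·PR·cos P = 450.1, so RQ ≈ 21.216.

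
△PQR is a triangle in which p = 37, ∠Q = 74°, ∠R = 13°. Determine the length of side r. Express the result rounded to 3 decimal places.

8.335

The third angle is ∠P = 180° − ∠Q − ∠R = 93.00°.
Law of sines: r = p·sin R/sin P ≈ 8.3346.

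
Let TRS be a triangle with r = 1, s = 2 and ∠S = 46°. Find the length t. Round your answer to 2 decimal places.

2.56

Law of sines: sin R = r·sin S/s ≈ 0.35967.
Since s ≥ r, only the acute value applies: ∠R ≈ 21.08°.
Then ∠T = 180° − ∠S − ∠R ≈ 112.92°.
Law of sines gives t = s·sin T/sin S ≈ 2.5608.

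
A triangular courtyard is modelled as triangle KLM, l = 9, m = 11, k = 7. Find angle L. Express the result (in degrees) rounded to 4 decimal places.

By the law of cosines, cos L = (m² + k² − l²) / (2·m·k) ≈ 0.57792, so ∠L ≈ 54.70°.

∠L ≈ 54.6955°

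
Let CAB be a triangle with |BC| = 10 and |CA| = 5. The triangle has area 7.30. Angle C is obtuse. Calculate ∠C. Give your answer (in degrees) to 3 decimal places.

From area = ½·|BC|·|CA|·sin C, we get sin C = 2·area/(|BC|·|CA|) ≈ 0.29200.
Taking the obtuse solution, ∠C ≈ 163.02°.

∠C ≈ 163.022°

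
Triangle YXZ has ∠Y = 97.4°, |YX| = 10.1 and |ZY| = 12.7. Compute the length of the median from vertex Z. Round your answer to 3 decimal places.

By the law of cosines, |XZ|² = |ZY|² + |YX|² − 2·|ZY|·|YX|·cos Y = 296.34, so |XZ| ≈ 17.215.
Median from Z: ½√(2·|XZ|² + 2·|ZY|² − |YX|²) ≈ 14.259.

m_Z ≈ 14.259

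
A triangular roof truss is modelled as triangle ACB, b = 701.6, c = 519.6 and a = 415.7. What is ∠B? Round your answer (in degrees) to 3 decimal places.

By the law of cosines, cos B = (a² + c² − b²) / (2·a·c) ≈ -0.11447, so ∠B ≈ 96.57°.

∠B ≈ 96.573°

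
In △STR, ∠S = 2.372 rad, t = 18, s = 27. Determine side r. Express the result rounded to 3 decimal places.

10.992

Law of sines: sin T = t·sin S/s ≈ 0.46390.
Since s ≥ t, only the acute value applies: ∠T ≈ 0.482 rad.
Then ∠R = π − ∠S − ∠T ≈ 0.287 rad.
Law of sines gives r = s·sin R/sin S ≈ 10.992.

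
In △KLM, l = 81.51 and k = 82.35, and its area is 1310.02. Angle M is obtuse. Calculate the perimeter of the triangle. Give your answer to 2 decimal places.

perimeter ≈ 324.44

From area = ½·k·l·sin M, we get sin M = 2·area/(k·l) ≈ 0.39033.
Taking the obtuse solution, ∠M ≈ 157.02°.
Law of cosines then gives m ≈ 160.58.
Perimeter = 82.35 + 81.51 + 160.58 = 324.44.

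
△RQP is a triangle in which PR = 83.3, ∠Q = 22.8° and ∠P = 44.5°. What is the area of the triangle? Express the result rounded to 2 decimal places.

The third angle is ∠R = 180° − ∠Q − ∠P = 112.70°.
Law of sines: QP = PR·sin R/sin Q ≈ 198.31.
Law of sines: RQ = PR·sin P/sin Q ≈ 150.67.
Area = ½·PR·QP·sin P ≈ 5789.2.

5789.18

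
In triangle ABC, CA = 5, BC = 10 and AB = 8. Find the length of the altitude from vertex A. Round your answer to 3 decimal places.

h_A ≈ 3.962

Semiperimeter s = (10 + 5 + 8)/2 = 11.5.
Heron's formula: area = √(11.5·1.5·6.5·3.5) ≈ 19.81.
The altitude from A has length 2·area/BC ≈ 3.962.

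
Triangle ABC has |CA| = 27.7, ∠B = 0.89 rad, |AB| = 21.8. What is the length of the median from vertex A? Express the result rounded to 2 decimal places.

17.43

Law of sines: sin C = |AB|·sin B/|CA| ≈ 0.61156.
Since |CA| ≥ |AB|, only the acute value applies: ∠C ≈ 0.658 rad.
Then ∠A = π − ∠B − ∠C ≈ 1.594 rad.
Law of sines gives |BC| = |CA|·sin A/sin B ≈ 35.637.
Median from A: ½√(2·|CA|² + 2·|AB|² − |BC|²) ≈ 17.429.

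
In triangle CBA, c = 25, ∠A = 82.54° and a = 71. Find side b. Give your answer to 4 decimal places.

69.7781

Law of sines: sin C = c·sin A/a ≈ 0.34913.
Since a ≥ c, only the acute value applies: ∠C ≈ 20.43°.
Then ∠B = 180° − ∠A − ∠C ≈ 77.03°.
Law of sines gives b = a·sin B/sin A ≈ 69.778.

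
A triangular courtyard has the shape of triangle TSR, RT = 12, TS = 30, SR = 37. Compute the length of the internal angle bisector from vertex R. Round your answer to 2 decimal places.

By the law of cosines, cos R = (SR² + RT² − TS²) / (2·SR·RT) ≈ 0.69032, so ∠R ≈ 46.34°.
The bisector from R has length 2·SR·RT·cos(∠R/2)/(SR+RT) ≈ 16.66.

16.66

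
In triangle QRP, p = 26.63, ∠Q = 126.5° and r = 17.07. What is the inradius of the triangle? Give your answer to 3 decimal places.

By the law of cosines, q² = r² + p² − 2·r·p·cos Q = 1541.3, so q ≈ 39.26.
Area = ½·r·p·sin Q ≈ 182.71.
Semiperimeter s = (39.26+17.07+26.63)/2 = 41.48.
Inradius = area/s = 182.71/41.48 ≈ 4.4047.

4.405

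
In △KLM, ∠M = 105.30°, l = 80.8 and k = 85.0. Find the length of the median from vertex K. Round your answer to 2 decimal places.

100.73

By the law of cosines, m² = k² + l² − 2·k·l·cos M = 17378, so m ≈ 131.83.
Median from K: ½√(2·l² + 2·m² − k²) ≈ 100.73.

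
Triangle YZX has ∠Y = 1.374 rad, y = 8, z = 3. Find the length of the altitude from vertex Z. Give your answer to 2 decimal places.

h_Z ≈ 7.87

Law of sines: sin Z = z·sin Y/y ≈ 0.36776.
Since y ≥ z, only the acute value applies: ∠Z ≈ 0.377 rad.
Then ∠X = π − ∠Y − ∠Z ≈ 1.391 rad.
Law of sines gives x = y·sin X/sin Y ≈ 8.0259.
Area = ½·y·z·sin X ≈ 11.807.
The altitude from Z has length 2·area/z ≈ 7.871.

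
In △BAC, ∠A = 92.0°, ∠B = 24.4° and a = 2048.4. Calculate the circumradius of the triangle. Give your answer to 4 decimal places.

The third angle is ∠C = 180° − ∠B − ∠A = 63.60°.
Law of sines: b = a·sin B/sin A ≈ 846.72.
Law of sines: c = a·sin C/sin A ≈ 1835.9.
Circumradius = a/(2 sin A) ≈ 1024.8.

R ≈ 1024.8243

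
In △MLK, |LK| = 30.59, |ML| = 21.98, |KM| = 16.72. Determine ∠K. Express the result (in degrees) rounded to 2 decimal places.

44.29

By the law of cosines, cos K = (|LK|² + |KM|² − |ML|²) / (2·|LK|·|KM|) ≈ 0.71577, so ∠K ≈ 44.29°.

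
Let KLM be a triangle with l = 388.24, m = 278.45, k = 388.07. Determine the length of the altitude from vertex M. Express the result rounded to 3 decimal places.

362.327

Semiperimeter s = (388.07 + 388.24 + 278.45)/2 = 527.38.
Heron's formula: area = √(527.38·139.31·139.14·248.93) ≈ 50445.
The altitude from M has length 2·area/m ≈ 362.33.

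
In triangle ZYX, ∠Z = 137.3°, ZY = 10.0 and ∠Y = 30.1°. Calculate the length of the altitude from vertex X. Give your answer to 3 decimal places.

15.591

The third angle is ∠X = 180° − ∠Z − ∠Y = 12.60°.
Law of sines: YX = ZY·sin Z/sin X ≈ 31.088.
Law of sines: XZ = ZY·sin Y/sin X ≈ 22.99.
Area = ½·ZY·YX·sin Y ≈ 77.954.
The altitude from X has length 2·area/ZY ≈ 15.591.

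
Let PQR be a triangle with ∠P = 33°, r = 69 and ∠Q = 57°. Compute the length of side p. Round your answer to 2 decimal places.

37.58

The third angle is ∠R = 180° − ∠P − ∠Q = 90.00°.
Law of sines: p = r·sin P/sin R ≈ 37.58.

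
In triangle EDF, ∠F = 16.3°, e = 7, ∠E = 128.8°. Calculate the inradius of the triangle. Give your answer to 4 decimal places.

r ≈ 0.6887

The third angle is ∠D = 180° − ∠F − ∠E = 34.90°.
Law of sines: d = e·sin D/sin E ≈ 5.139.
Law of sines: f = e·sin F/sin E ≈ 2.5209.
Area = ½·e·d·sin F ≈ 5.0482.
Semiperimeter s = (7+5.139+2.5209)/2 = 7.33.
Inradius = area/s = 5.0482/7.33 ≈ 0.68871.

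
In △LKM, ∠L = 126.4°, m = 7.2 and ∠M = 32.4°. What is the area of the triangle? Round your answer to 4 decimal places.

area ≈ 14.0801

The third angle is ∠K = 180° − ∠M − ∠L = 21.20°.
Law of sines: l = m·sin L/sin M ≈ 10.816.
Law of sines: k = m·sin K/sin M ≈ 4.8592.
Area = ½·m·l·sin K ≈ 14.08.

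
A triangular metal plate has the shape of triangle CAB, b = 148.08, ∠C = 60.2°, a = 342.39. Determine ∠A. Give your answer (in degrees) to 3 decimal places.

94.250

By the law of cosines, c² = a² + b² − 2·a·b·cos C = 88764, so c ≈ 297.93.
Law of cosines again: cos A = (b² + c² − a²)/(2·b·c) ≈ -0.07411, so ∠A ≈ 94.25°.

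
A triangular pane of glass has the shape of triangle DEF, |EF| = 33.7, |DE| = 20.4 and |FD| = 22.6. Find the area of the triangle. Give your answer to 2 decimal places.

224.53

Semiperimeter s = (33.7 + 22.6 + 20.4)/2 = 38.35.
Heron's formula: area = √(38.35·4.65·15.75·17.95) ≈ 224.53.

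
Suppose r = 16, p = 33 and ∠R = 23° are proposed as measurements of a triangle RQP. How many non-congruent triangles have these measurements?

p·sin R = 33·sin(23°) ≈ 12.89.
Since p sin R < r < p (12.89 < 16 < 33), two triangles exist.

2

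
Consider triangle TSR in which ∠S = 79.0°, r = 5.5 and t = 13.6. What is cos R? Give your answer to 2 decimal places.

cos R ≈ 0.92

By the law of cosines, s² = r² + t² − 2·r·t·cos S = 186.66, so s ≈ 13.663.
Law of cosines again: cos R = (t² + s² − r²)/(2·t·s) ≈ 0.91861, so ∠R ≈ 23.28°.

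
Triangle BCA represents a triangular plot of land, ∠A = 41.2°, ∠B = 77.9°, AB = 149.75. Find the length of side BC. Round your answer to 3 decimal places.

The third angle is ∠C = 180° − ∠A − ∠B = 60.90°.
Law of sines: BC = AB·sin A/sin C ≈ 112.89.

112.888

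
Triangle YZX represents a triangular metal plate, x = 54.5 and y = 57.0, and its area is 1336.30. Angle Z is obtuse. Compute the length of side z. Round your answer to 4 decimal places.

96.8829

From area = ½·x·y·sin Z, we get sin Z = 2·area/(x·y) ≈ 0.86033.
Taking the obtuse solution, ∠Z ≈ 120.65°.
Law of cosines then gives z ≈ 96.883.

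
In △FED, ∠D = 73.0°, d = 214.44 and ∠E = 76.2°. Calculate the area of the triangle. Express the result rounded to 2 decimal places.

The third angle is ∠F = 180° − ∠E − ∠D = 30.80°.
Law of sines: f = d·sin F/sin D ≈ 114.82.
Law of sines: e = d·sin E/sin D ≈ 217.77.
Area = ½·d·f·sin E ≈ 11956.

11955.59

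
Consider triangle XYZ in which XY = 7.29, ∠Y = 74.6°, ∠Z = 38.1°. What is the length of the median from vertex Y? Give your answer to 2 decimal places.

The third angle is ∠X = 180° − ∠Y − ∠Z = 67.30°.
Law of sines: YZ = XY·sin X/sin Z ≈ 10.899.
Law of sines: ZX = XY·sin Y/sin Z ≈ 11.39.
Median from Y: ½√(2·XY² + 2·YZ² − ZX²) ≈ 7.3168.

7.32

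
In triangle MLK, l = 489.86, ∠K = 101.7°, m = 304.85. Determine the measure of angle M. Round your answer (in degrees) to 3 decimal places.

∠M ≈ 28.418°

By the law of cosines, k² = m² + l² − 2·m·l·cos K = 3.9346e+05, so k ≈ 627.27.
Law of cosines again: cos M = (l² + k² − m²)/(2·l·k) ≈ 0.87950, so ∠M ≈ 28.42°.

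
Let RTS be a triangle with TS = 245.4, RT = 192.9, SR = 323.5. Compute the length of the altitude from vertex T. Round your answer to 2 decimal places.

Semiperimeter s = (245.4 + 323.5 + 192.9)/2 = 380.9.
Heron's formula: area = √(380.9·135.5·57.4·188) ≈ 23600.
The altitude from T has length 2·area/SR ≈ 145.9.

h_T ≈ 145.90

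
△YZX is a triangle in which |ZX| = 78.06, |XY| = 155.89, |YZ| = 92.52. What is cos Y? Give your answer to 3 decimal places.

By the law of cosines, cos Y = (|XY|² + |YZ|² − |ZX|²) / (2·|XY|·|YZ|) ≈ 0.92798, so ∠Y ≈ 21.88°.

cos Y ≈ 0.928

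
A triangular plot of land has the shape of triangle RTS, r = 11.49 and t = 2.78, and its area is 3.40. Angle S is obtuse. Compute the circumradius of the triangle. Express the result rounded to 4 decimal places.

From area = ½·r·t·sin S, we get sin S = 2·area/(r·t) ≈ 0.21288.
Taking the obtuse solution, ∠S ≈ 2.927 rad.
Law of cosines then gives s ≈ 14.219.
Circumradius = s/(2 sin S) ≈ 33.395.

33.3951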